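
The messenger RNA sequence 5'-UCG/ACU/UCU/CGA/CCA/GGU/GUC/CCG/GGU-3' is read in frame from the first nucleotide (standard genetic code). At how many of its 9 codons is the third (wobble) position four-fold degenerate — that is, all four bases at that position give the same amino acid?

Codon 1 UCG (Ser): third position 4-fold.
Codon 2 ACU (Thr): third position 4-fold.
Codon 3 UCU (Ser): third position 4-fold.
Codon 4 CGA (Arg): third position 4-fold.
Codon 5 CCA (Pro): third position 4-fold.
Codon 6 GGU (Gly): third position 4-fold.
Codon 7 GUC (Val): third position 4-fold.
Codon 8 CCG (Pro): third position 4-fold.
Codon 9 GGU (Gly): third position 4-fold.
Four-fold degenerate third positions: 9.

9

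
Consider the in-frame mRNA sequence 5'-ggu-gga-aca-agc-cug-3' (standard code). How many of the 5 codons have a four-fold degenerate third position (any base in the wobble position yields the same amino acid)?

4

Codon 1 GGU (Gly): third position 4-fold.
Codon 2 GGA (Gly): third position 4-fold.
Codon 3 ACA (Thr): third position 4-fold.
Codon 4 AGC (Ser): third position 2-fold.
Codon 5 CUG (Leu): third position 4-fold.
Four-fold degenerate third positions: 4.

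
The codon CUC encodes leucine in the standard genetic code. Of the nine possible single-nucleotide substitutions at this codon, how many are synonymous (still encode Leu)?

3

Position 1: none → 0 synonymous.
Position 2: none → 0 synonymous.
Position 3: CUU, CUA, CUG → 3 synonymous.
Total: 0 + 0 + 3 = 3.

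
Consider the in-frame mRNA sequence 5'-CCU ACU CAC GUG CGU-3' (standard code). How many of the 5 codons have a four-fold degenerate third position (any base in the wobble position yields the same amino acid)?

Codon 1 CCU (Pro): third position 4-fold.
Codon 2 ACU (Thr): third position 4-fold.
Codon 3 CAC (His): third position 2-fold.
Codon 4 GUG (Val): third position 4-fold.
Codon 5 CGU (Arg): third position 4-fold.
Four-fold degenerate third positions: 4.

4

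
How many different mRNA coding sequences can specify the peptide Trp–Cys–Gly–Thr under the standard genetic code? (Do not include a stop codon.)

Trp: 1 codon.
Cys: 2 codons.
Gly: 4 codons.
Thr: 4 codons.
1 × 2 × 4 × 4 = 32.

32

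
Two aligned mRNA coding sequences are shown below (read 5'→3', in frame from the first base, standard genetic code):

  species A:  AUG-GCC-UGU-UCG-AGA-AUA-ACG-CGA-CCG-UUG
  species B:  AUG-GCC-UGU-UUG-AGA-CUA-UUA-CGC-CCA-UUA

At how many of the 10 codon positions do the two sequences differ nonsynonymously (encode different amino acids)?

Codon 1: AUG Met / AUG Met — identical.
Codon 2: GCC Ala / GCC Ala — identical.
Codon 3: UGU Cys / UGU Cys — identical.
Codon 4: UCG Ser / UUG Leu — nonsynonymous.
Codon 5: AGA Arg / AGA Arg — identical.
Codon 6: AUA Ile / CUA Leu — nonsynonymous.
Codon 7: ACG Thr / UUA Leu — nonsynonymous.
Codon 8: CGA Arg / CGC Arg — synonymous.
Codon 9: CCG Pro / CCA Pro — synonymous.
Codon 10: UUG Leu / UUA Leu — synonymous.
Nonsynonymous differences: 3.

3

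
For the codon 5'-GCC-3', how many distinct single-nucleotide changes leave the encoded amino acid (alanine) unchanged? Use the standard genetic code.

Position 1: none → 0 synonymous.
Position 2: none → 0 synonymous.
Position 3: GCU, GCA, GCG → 3 synonymous.
Total: 0 + 0 + 3 = 3.

3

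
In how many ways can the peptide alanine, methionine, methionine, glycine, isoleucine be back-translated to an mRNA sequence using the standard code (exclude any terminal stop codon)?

Ala: 4 codons.
Met: 1 codon.
Met: 1 codon.
Gly: 4 codons.
Ile: 3 codons.
4 × 1 × 1 × 4 × 3 = 48.

48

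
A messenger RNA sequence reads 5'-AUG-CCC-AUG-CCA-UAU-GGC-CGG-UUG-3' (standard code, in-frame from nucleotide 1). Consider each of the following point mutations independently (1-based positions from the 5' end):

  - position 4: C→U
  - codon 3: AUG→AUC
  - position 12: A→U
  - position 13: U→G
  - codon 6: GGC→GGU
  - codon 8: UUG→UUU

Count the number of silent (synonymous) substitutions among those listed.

Codon 2: CCC (Pro) → UCC (Ser) — missense.
Codon 3: AUG (Met) → AUC (Ile) — missense.
Codon 4: CCA (Pro) → CCU (Pro) — synonymous.
Codon 5: UAU (Tyr) → GAU (Asp) — missense.
Codon 6: GGC (Gly) → GGU (Gly) — synonymous.
Codon 8: UUG (Leu) → UUU (Phe) — missense.
Synonymous: 2 of 6.

2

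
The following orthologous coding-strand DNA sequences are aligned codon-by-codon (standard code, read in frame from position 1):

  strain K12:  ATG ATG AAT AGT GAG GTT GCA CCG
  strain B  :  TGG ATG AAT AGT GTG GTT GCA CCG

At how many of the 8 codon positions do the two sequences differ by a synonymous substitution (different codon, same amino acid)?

0

Codon 1: ATG Met / TGG Trp — nonsynonymous.
Codon 2: ATG Met / ATG Met — identical.
Codon 3: AAT Asn / AAT Asn — identical.
Codon 4: AGT Ser / AGT Ser — identical.
Codon 5: GAG Glu / GTG Val — nonsynonymous.
Codon 6: GTT Val / GTT Val — identical.
Codon 7: GCA Ala / GCA Ala — identical.
Codon 8: CCG Pro / CCG Pro — identical.
Synonymous differences: 0.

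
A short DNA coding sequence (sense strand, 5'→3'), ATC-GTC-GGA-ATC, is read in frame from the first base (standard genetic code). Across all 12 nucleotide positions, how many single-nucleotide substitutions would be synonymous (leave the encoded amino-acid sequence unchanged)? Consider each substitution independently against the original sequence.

Codon 1 (ATC, Ile): 2 synonymous substitutions.
Codon 2 (GTC, Val): 3 synonymous substitutions.
Codon 3 (GGA, Gly): 3 synonymous substitutions.
Codon 4 (ATC, Ile): 2 synonymous substitutions.
Total: 2 + 3 + 3 + 2 = 10.

10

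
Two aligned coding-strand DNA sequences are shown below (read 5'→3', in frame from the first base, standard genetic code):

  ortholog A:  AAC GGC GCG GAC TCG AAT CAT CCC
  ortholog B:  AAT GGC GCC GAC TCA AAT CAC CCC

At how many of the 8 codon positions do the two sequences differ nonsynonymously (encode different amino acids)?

0

Codon 1: AAC Asn / AAT Asn — synonymous.
Codon 2: GGC Gly / GGC Gly — identical.
Codon 3: GCG Ala / GCC Ala — synonymous.
Codon 4: GAC Asp / GAC Asp — identical.
Codon 5: TCG Ser / TCA Ser — synonymous.
Codon 6: AAT Asn / AAT Asn — identical.
Codon 7: CAT His / CAC His — synonymous.
Codon 8: CCC Pro / CCC Pro — identical.
Nonsynonymous differences: 0.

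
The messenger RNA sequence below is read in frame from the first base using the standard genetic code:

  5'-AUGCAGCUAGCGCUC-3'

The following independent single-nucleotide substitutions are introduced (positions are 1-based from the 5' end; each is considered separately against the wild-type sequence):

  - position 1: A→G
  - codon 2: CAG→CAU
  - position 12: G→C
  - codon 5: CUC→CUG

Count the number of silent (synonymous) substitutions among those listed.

Codon 1: AUG (Met) → GUG (Val) — missense.
Codon 2: CAG (Gln) → CAU (His) — missense.
Codon 4: GCG (Ala) → GCC (Ala) — synonymous.
Codon 5: CUC (Leu) → CUG (Leu) — synonymous.
Synonymous: 2 of 4.

2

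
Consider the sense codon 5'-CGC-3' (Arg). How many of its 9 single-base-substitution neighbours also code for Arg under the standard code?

3

Position 1: none → 0 synonymous.
Position 2: none → 0 synonymous.
Position 3: CGT, CGA, CGG → 3 synonymous.
Total: 0 + 0 + 3 = 3.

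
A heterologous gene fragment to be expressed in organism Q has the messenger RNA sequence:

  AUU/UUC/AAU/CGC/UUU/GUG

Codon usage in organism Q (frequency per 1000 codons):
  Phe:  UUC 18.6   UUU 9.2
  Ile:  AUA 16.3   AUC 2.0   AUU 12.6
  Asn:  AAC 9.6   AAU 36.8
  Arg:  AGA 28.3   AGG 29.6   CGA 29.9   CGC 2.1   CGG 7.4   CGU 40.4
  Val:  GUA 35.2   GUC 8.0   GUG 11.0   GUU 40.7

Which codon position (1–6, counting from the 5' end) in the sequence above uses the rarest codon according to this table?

4

Codon 1 AUU (Ile): 12.6 per 1000.
Codon 2 UUC (Phe): 18.6 per 1000.
Codon 3 AAU (Asn): 36.8 per 1000.
Codon 4 CGC (Arg): 2.1 per 1000.
Codon 5 UUU (Phe): 9.2 per 1000.
Codon 6 GUG (Val): 11.0 per 1000.
Lowest frequency is 2.1 at codon 4.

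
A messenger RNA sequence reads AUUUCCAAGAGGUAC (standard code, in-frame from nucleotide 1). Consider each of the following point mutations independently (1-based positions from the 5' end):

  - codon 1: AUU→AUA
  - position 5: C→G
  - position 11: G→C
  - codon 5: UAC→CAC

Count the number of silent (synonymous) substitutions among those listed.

Codon 1: AUU (Ile) → AUA (Ile) — synonymous.
Codon 2: UCC (Ser) → UGC (Cys) — missense.
Codon 4: AGG (Arg) → ACG (Thr) — missense.
Codon 5: UAC (Tyr) → CAC (His) — missense.
Synonymous: 1 of 4.

1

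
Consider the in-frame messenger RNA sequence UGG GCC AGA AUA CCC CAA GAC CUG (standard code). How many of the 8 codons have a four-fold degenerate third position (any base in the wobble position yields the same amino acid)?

Codon 1 UGG (Trp): third position 1-fold.
Codon 2 GCC (Ala): third position 4-fold.
Codon 3 AGA (Arg): third position 2-fold.
Codon 4 AUA (Ile): third position 3-fold.
Codon 5 CCC (Pro): third position 4-fold.
Codon 6 CAA (Gln): third position 2-fold.
Codon 7 GAC (Asp): third position 2-fold.
Codon 8 CUG (Leu): third position 4-fold.
Four-fold degenerate third positions: 3.

3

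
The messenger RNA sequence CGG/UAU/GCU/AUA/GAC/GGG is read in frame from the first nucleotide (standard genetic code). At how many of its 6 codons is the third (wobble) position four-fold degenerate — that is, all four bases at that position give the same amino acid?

3

Codon 1 CGG (Arg): third position 4-fold.
Codon 2 UAU (Tyr): third position 2-fold.
Codon 3 GCU (Ala): third position 4-fold.
Codon 4 AUA (Ile): third position 3-fold.
Codon 5 GAC (Asp): third position 2-fold.
Codon 6 GGG (Gly): third position 4-fold.
Four-fold degenerate third positions: 3.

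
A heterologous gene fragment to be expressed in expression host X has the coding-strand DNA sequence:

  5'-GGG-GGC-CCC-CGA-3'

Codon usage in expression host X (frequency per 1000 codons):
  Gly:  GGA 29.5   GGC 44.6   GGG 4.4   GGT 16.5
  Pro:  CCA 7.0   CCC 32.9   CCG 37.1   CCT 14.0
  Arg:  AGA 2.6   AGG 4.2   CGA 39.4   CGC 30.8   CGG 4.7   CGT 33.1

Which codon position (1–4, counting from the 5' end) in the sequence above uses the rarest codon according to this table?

Codon 1 GGG (Gly): 4.4 per 1000.
Codon 2 GGC (Gly): 44.6 per 1000.
Codon 3 CCC (Pro): 32.9 per 1000.
Codon 4 CGA (Arg): 39.4 per 1000.
Lowest frequency is 4.4 at codon 1.

1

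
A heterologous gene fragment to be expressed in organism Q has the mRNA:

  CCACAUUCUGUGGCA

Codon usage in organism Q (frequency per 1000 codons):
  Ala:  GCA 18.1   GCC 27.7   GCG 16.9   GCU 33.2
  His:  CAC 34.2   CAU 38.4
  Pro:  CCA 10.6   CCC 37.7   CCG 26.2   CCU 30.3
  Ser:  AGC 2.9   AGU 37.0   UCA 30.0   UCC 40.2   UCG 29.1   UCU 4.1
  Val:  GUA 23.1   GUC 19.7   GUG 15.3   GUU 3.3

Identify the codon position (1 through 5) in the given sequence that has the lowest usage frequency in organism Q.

3

Codon 1 CCA (Pro): 10.6 per 1000.
Codon 2 CAU (His): 38.4 per 1000.
Codon 3 UCU (Ser): 4.1 per 1000.
Codon 4 GUG (Val): 15.3 per 1000.
Codon 5 GCA (Ala): 18.1 per 1000.
Lowest frequency is 4.1 at codon 3.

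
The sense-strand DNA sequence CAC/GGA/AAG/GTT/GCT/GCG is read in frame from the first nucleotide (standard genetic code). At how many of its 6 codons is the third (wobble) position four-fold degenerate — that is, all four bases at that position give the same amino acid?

Codon 1 CAC (His): third position 2-fold.
Codon 2 GGA (Gly): third position 4-fold.
Codon 3 AAG (Lys): third position 2-fold.
Codon 4 GTT (Val): third position 4-fold.
Codon 5 GCT (Ala): third position 4-fold.
Codon 6 GCG (Ala): third position 4-fold.
Four-fold degenerate third positions: 4.

4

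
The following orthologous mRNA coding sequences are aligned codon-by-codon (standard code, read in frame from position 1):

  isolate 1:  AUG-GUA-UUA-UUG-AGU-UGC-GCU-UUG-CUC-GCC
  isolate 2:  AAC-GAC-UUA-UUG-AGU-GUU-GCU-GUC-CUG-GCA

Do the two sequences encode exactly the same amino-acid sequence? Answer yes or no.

Codon 1: AUG Met / AAC Asn — nonsynonymous.
Codon 2: GUA Val / GAC Asp — nonsynonymous.
Codon 3: UUA Leu / UUA Leu — identical.
Codon 4: UUG Leu / UUG Leu — identical.
Codon 5: AGU Ser / AGU Ser — identical.
Codon 6: UGC Cys / GUU Val — nonsynonymous.
Codon 7: GCU Ala / GCU Ala — identical.
Codon 8: UUG Leu / GUC Val — nonsynonymous.
Codon 9: CUC Leu / CUG Leu — synonymous.
Codon 10: GCC Ala / GCA Ala — synonymous.
Nonsynonymous differences: 4 → different protein.

no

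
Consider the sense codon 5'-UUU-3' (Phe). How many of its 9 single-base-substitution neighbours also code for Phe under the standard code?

Position 1: none → 0 synonymous.
Position 2: none → 0 synonymous.
Position 3: UUC → 1 synonymous.
Total: 0 + 0 + 1 = 1.

1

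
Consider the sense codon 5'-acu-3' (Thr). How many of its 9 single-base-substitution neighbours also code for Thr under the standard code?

Position 1: none → 0 synonymous.
Position 2: none → 0 synonymous.
Position 3: ACC, ACA, ACG → 3 synonymous.
Total: 0 + 0 + 3 = 3.

3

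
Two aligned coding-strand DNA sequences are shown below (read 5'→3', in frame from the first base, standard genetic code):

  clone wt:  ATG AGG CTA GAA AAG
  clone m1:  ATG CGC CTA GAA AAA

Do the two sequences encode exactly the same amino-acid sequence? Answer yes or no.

yes

Codon 1: ATG Met / ATG Met — identical.
Codon 2: AGG Arg / CGC Arg — synonymous.
Codon 3: CTA Leu / CTA Leu — identical.
Codon 4: GAA Glu / GAA Glu — identical.
Codon 5: AAG Lys / AAA Lys — synonymous.
Nonsynonymous differences: 0 → same protein.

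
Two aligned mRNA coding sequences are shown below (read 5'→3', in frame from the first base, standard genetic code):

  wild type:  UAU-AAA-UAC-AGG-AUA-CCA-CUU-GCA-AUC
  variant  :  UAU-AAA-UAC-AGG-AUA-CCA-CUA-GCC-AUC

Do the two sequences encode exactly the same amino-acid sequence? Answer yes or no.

yes

Codon 1: UAU Tyr / UAU Tyr — identical.
Codon 2: AAA Lys / AAA Lys — identical.
Codon 3: UAC Tyr / UAC Tyr — identical.
Codon 4: AGG Arg / AGG Arg — identical.
Codon 5: AUA Ile / AUA Ile — identical.
Codon 6: CCA Pro / CCA Pro — identical.
Codon 7: CUU Leu / CUA Leu — synonymous.
Codon 8: GCA Ala / GCC Ala — synonymous.
Codon 9: AUC Ile / AUC Ile — identical.
Nonsynonymous differences: 0 → same protein.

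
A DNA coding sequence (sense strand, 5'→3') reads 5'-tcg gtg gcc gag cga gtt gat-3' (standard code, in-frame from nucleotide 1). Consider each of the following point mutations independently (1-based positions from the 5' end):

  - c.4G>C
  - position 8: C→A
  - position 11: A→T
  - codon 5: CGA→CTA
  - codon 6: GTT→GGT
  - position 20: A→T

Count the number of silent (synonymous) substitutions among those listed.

Codon 2: GTG (Val) → CTG (Leu) — missense.
Codon 3: GCC (Ala) → GAC (Asp) — missense.
Codon 4: GAG (Glu) → GTG (Val) — missense.
Codon 5: CGA (Arg) → CTA (Leu) — missense.
Codon 6: GTT (Val) → GGT (Gly) — missense.
Codon 7: GAT (Asp) → GTT (Val) — missense.
Synonymous: 0 of 6.

0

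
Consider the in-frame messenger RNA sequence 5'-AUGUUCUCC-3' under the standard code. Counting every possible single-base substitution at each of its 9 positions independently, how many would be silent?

Codon 1 (AUG, Met): 0 synonymous substitutions.
Codon 2 (UUC, Phe): 1 synonymous substitution.
Codon 3 (UCC, Ser): 3 synonymous substitutions.
Total: 0 + 1 + 3 = 4.

4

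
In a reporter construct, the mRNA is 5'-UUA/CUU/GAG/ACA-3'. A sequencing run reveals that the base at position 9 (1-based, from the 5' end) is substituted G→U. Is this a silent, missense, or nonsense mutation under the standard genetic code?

Position 9 falls in codon 3: GAG → Glu.
After the substitution the codon is GAU → Asp.
Glu ≠ Asp, so this is a missense mutation.

missense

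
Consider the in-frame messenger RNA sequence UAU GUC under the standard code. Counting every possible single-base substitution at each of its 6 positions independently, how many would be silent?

Codon 1 (UAU, Tyr): 1 synonymous substitution.
Codon 2 (GUC, Val): 3 synonymous substitutions.
Total: 1 + 3 = 4.

4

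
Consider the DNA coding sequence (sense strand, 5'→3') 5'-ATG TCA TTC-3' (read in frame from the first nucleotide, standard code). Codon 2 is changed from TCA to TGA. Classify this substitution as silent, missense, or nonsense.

Position 5 falls in codon 2: TCA → Ser.
After the substitution the codon is TGA → Stop.
The new codon is a stop codon, so this is a nonsense mutation.

nonsense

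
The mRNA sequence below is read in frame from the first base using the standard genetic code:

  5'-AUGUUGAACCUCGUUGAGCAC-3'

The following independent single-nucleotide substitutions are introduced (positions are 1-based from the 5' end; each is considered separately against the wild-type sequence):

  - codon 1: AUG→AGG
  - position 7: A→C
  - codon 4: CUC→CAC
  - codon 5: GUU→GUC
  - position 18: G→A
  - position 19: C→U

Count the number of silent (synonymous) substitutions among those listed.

Codon 1: AUG (Met) → AGG (Arg) — missense.
Codon 3: AAC (Asn) → CAC (His) — missense.
Codon 4: CUC (Leu) → CAC (His) — missense.
Codon 5: GUU (Val) → GUC (Val) — synonymous.
Codon 6: GAG (Glu) → GAA (Glu) — synonymous.
Codon 7: CAC (His) → UAC (Tyr) — missense.
Synonymous: 2 of 6.

2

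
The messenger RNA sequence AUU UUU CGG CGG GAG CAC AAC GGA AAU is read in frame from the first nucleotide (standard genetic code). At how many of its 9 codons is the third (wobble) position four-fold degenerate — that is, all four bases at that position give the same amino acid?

3

Codon 1 AUU (Ile): third position 3-fold.
Codon 2 UUU (Phe): third position 2-fold.
Codon 3 CGG (Arg): third position 4-fold.
Codon 4 CGG (Arg): third position 4-fold.
Codon 5 GAG (Glu): third position 2-fold.
Codon 6 CAC (His): third position 2-fold.
Codon 7 AAC (Asn): third position 2-fold.
Codon 8 GGA (Gly): third position 4-fold.
Codon 9 AAU (Asn): third position 2-fold.
Four-fold degenerate third positions: 3.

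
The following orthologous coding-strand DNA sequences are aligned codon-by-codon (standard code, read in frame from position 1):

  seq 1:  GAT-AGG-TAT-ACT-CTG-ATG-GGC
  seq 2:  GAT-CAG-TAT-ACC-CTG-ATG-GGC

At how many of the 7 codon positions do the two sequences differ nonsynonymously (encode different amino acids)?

1

Codon 1: GAT Asp / GAT Asp — identical.
Codon 2: AGG Arg / CAG Gln — nonsynonymous.
Codon 3: TAT Tyr / TAT Tyr — identical.
Codon 4: ACT Thr / ACC Thr — synonymous.
Codon 5: CTG Leu / CTG Leu — identical.
Codon 6: ATG Met / ATG Met — identical.
Codon 7: GGC Gly / GGC Gly — identical.
Nonsynonymous differences: 1.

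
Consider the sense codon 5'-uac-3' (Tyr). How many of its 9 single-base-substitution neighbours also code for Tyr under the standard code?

Position 1: none → 0 synonymous.
Position 2: none → 0 synonymous.
Position 3: UAU → 1 synonymous.
Total: 0 + 0 + 1 = 1.

1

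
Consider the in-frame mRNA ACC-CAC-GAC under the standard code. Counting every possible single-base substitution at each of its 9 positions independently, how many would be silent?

Codon 1 (ACC, Thr): 3 synonymous substitutions.
Codon 2 (CAC, His): 1 synonymous substitution.
Codon 3 (GAC, Asp): 1 synonymous substitution.
Total: 3 + 1 + 1 = 5.

5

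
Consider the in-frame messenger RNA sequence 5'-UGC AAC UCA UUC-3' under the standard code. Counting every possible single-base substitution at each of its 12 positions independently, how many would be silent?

6

Codon 1 (UGC, Cys): 1 synonymous substitution.
Codon 2 (AAC, Asn): 1 synonymous substitution.
Codon 3 (UCA, Ser): 3 synonymous substitutions.
Codon 4 (UUC, Phe): 1 synonymous substitution.
Total: 1 + 1 + 3 + 1 = 6.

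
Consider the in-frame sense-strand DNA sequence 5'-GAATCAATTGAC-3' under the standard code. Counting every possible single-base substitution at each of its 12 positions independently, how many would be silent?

Codon 1 (GAA, Glu): 1 synonymous substitution.
Codon 2 (TCA, Ser): 3 synonymous substitutions.
Codon 3 (ATT, Ile): 2 synonymous substitutions.
Codon 4 (GAC, Asp): 1 synonymous substitution.
Total: 1 + 3 + 2 + 1 = 7.

7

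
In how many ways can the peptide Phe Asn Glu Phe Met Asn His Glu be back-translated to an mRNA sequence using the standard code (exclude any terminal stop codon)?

Phe: 2 codons.
Asn: 2 codons.
Glu: 2 codons.
Phe: 2 codons.
Met: 1 codon.
Asn: 2 codons.
His: 2 codons.
Glu: 2 codons.
2 × 2 × 2 × 2 × 1 × 2 × 2 × 2 = 128.

128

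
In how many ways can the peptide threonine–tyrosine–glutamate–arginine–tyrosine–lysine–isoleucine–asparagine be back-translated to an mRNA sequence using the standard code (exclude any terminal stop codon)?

Thr: 4 codons.
Tyr: 2 codons.
Glu: 2 codons.
Arg: 6 codons.
Tyr: 2 codons.
Lys: 2 codons.
Ile: 3 codons.
Asn: 2 codons.
4 × 2 × 2 × 6 × 2 × 2 × 3 × 2 = 2304.

2304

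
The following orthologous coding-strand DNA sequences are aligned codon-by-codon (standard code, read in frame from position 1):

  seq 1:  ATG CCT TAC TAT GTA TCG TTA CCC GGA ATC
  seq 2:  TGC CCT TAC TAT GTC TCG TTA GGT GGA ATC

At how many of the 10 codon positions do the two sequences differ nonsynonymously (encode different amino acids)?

Codon 1: ATG Met / TGC Cys — nonsynonymous.
Codon 2: CCT Pro / CCT Pro — identical.
Codon 3: TAC Tyr / TAC Tyr — identical.
Codon 4: TAT Tyr / TAT Tyr — identical.
Codon 5: GTA Val / GTC Val — synonymous.
Codon 6: TCG Ser / TCG Ser — identical.
Codon 7: TTA Leu / TTA Leu — identical.
Codon 8: CCC Pro / GGT Gly — nonsynonymous.
Codon 9: GGA Gly / GGA Gly — identical.
Codon 10: ATC Ile / ATC Ile — identical.
Nonsynonymous differences: 2.

2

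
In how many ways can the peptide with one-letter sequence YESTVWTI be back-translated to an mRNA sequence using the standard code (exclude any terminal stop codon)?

4608

Tyr: 2 codons.
Glu: 2 codons.
Ser: 6 codons.
Thr: 4 codons.
Val: 4 codons.
Trp: 1 codon.
Thr: 4 codons.
Ile: 3 codons.
2 × 2 × 6 × 4 × 4 × 1 × 4 × 3 = 4608.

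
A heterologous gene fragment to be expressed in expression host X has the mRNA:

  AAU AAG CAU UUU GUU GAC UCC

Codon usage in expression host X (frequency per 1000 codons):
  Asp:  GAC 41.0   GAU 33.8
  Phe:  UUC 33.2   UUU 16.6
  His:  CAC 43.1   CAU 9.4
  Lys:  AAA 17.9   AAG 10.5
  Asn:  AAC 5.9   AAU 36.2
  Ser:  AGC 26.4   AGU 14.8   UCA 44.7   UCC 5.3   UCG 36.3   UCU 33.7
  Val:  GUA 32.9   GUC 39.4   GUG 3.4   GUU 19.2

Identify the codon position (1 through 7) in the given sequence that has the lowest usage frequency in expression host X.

Codon 1 AAU (Asn): 36.2 per 1000.
Codon 2 AAG (Lys): 10.5 per 1000.
Codon 3 CAU (His): 9.4 per 1000.
Codon 4 UUU (Phe): 16.6 per 1000.
Codon 5 GUU (Val): 19.2 per 1000.
Codon 6 GAC (Asp): 41.0 per 1000.
Codon 7 UCC (Ser): 5.3 per 1000.
Lowest frequency is 5.3 at codon 7.

7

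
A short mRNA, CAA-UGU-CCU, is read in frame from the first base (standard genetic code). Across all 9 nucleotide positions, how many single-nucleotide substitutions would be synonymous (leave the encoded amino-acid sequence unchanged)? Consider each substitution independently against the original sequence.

5

Codon 1 (CAA, Gln): 1 synonymous substitution.
Codon 2 (UGU, Cys): 1 synonymous substitution.
Codon 3 (CCU, Pro): 3 synonymous substitutions.
Total: 1 + 1 + 3 = 5.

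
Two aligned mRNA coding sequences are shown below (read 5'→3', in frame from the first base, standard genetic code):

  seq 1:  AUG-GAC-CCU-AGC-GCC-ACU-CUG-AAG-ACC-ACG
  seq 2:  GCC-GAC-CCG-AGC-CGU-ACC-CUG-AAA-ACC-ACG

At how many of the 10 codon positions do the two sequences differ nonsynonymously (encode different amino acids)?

2

Codon 1: AUG Met / GCC Ala — nonsynonymous.
Codon 2: GAC Asp / GAC Asp — identical.
Codon 3: CCU Pro / CCG Pro — synonymous.
Codon 4: AGC Ser / AGC Ser — identical.
Codon 5: GCC Ala / CGU Arg — nonsynonymous.
Codon 6: ACU Thr / ACC Thr — synonymous.
Codon 7: CUG Leu / CUG Leu — identical.
Codon 8: AAG Lys / AAA Lys — synonymous.
Codon 9: ACC Thr / ACC Thr — identical.
Codon 10: ACG Thr / ACG Thr — identical.
Nonsynonymous differences: 2.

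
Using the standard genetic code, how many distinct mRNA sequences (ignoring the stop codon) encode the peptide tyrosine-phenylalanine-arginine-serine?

Tyr: 2 codons.
Phe: 2 codons.
Arg: 6 codons.
Ser: 6 codons.
2 × 2 × 6 × 6 = 144.

144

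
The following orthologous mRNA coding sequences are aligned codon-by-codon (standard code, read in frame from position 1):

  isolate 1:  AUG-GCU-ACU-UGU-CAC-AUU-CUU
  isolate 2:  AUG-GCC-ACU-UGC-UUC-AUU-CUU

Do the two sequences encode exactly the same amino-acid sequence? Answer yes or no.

no

Codon 1: AUG Met / AUG Met — identical.
Codon 2: GCU Ala / GCC Ala — synonymous.
Codon 3: ACU Thr / ACU Thr — identical.
Codon 4: UGU Cys / UGC Cys — synonymous.
Codon 5: CAC His / UUC Phe — nonsynonymous.
Codon 6: AUU Ile / AUU Ile — identical.
Codon 7: CUU Leu / CUU Leu — identical.
Nonsynonymous differences: 1 → different protein.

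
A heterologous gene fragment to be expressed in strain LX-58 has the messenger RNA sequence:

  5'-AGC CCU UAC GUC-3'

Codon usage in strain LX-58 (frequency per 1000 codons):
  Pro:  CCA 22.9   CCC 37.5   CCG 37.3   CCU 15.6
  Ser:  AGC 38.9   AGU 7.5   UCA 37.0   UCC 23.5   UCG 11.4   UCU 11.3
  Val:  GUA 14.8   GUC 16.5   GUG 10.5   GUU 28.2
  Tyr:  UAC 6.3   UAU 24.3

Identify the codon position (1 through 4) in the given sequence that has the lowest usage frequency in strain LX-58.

3

Codon 1 AGC (Ser): 38.9 per 1000.
Codon 2 CCU (Pro): 15.6 per 1000.
Codon 3 UAC (Tyr): 6.3 per 1000.
Codon 4 GUC (Val): 16.5 per 1000.
Lowest frequency is 6.3 at codon 3.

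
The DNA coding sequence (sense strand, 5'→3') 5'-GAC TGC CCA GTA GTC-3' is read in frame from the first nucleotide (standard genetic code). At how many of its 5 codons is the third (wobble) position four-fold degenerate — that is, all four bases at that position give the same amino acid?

Codon 1 GAC (Asp): third position 2-fold.
Codon 2 TGC (Cys): third position 2-fold.
Codon 3 CCA (Pro): third position 4-fold.
Codon 4 GTA (Val): third position 4-fold.
Codon 5 GTC (Val): third position 4-fold.
Four-fold degenerate third positions: 3.

3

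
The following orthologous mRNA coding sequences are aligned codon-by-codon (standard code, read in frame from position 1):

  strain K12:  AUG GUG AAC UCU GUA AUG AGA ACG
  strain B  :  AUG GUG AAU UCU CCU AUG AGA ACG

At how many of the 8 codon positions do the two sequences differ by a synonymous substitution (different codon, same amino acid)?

1

Codon 1: AUG Met / AUG Met — identical.
Codon 2: GUG Val / GUG Val — identical.
Codon 3: AAC Asn / AAU Asn — synonymous.
Codon 4: UCU Ser / UCU Ser — identical.
Codon 5: GUA Val / CCU Pro — nonsynonymous.
Codon 6: AUG Met / AUG Met — identical.
Codon 7: AGA Arg / AGA Arg — identical.
Codon 8: ACG Thr / ACG Thr — identical.
Synonymous differences: 1.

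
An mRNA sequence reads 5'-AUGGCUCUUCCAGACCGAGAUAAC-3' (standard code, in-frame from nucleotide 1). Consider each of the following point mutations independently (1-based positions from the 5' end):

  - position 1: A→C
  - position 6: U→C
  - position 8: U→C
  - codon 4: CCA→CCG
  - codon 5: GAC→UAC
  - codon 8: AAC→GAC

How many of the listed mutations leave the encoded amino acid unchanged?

2

Codon 1: AUG (Met) → CUG (Leu) — missense.
Codon 2: GCU (Ala) → GCC (Ala) — synonymous.
Codon 3: CUU (Leu) → CCU (Pro) — missense.
Codon 4: CCA (Pro) → CCG (Pro) — synonymous.
Codon 5: GAC (Asp) → UAC (Tyr) — missense.
Codon 8: AAC (Asn) → GAC (Asp) — missense.
Synonymous: 2 of 6.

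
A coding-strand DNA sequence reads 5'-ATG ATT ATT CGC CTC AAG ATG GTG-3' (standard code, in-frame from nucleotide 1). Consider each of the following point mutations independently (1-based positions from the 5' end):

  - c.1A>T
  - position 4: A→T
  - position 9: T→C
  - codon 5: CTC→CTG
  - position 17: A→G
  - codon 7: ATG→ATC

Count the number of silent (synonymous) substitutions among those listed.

2

Codon 1: ATG (Met) → TTG (Leu) — missense.
Codon 2: ATT (Ile) → TTT (Phe) — missense.
Codon 3: ATT (Ile) → ATC (Ile) — synonymous.
Codon 5: CTC (Leu) → CTG (Leu) — synonymous.
Codon 6: AAG (Lys) → AGG (Arg) — missense.
Codon 7: ATG (Met) → ATC (Ile) — missense.
Synonymous: 2 of 6.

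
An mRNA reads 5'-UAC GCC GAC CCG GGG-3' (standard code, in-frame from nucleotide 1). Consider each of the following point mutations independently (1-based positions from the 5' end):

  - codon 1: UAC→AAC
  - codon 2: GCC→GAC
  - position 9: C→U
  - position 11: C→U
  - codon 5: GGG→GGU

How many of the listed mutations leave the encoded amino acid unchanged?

Codon 1: UAC (Tyr) → AAC (Asn) — missense.
Codon 2: GCC (Ala) → GAC (Asp) — missense.
Codon 3: GAC (Asp) → GAU (Asp) — synonymous.
Codon 4: CCG (Pro) → CUG (Leu) — missense.
Codon 5: GGG (Gly) → GGU (Gly) — synonymous.
Synonymous: 2 of 5.

2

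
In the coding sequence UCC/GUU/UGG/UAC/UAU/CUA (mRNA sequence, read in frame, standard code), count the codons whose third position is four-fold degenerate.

Codon 1 UCC (Ser): third position 4-fold.
Codon 2 GUU (Val): third position 4-fold.
Codon 3 UGG (Trp): third position 1-fold.
Codon 4 UAC (Tyr): third position 2-fold.
Codon 5 UAU (Tyr): third position 2-fold.
Codon 6 CUA (Leu): third position 4-fold.
Four-fold degenerate third positions: 3.

3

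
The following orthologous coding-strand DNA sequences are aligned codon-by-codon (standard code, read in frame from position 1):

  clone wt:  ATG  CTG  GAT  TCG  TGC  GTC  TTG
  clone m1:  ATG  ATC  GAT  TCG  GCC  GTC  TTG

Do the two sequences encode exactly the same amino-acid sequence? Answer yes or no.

no

Codon 1: ATG Met / ATG Met — identical.
Codon 2: CTG Leu / ATC Ile — nonsynonymous.
Codon 3: GAT Asp / GAT Asp — identical.
Codon 4: TCG Ser / TCG Ser — identical.
Codon 5: TGC Cys / GCC Ala — nonsynonymous.
Codon 6: GTC Val / GTC Val — identical.
Codon 7: TTG Leu / TTG Leu — identical.
Nonsynonymous differences: 2 → different protein.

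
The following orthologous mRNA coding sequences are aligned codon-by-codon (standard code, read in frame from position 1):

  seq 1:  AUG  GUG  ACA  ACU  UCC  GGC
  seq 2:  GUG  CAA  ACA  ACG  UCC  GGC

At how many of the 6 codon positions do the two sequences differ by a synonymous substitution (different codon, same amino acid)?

1

Codon 1: AUG Met / GUG Val — nonsynonymous.
Codon 2: GUG Val / CAA Gln — nonsynonymous.
Codon 3: ACA Thr / ACA Thr — identical.
Codon 4: ACU Thr / ACG Thr — synonymous.
Codon 5: UCC Ser / UCC Ser — identical.
Codon 6: GGC Gly / GGC Gly — identical.
Synonymous differences: 1.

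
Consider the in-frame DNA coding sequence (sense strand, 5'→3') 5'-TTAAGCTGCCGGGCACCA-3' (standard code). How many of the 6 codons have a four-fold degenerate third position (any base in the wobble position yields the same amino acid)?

Codon 1 TTA (Leu): third position 2-fold.
Codon 2 AGC (Ser): third position 2-fold.
Codon 3 TGC (Cys): third position 2-fold.
Codon 4 CGG (Arg): third position 4-fold.
Codon 5 GCA (Ala): third position 4-fold.
Codon 6 CCA (Pro): third position 4-fold.
Four-fold degenerate third positions: 3.

3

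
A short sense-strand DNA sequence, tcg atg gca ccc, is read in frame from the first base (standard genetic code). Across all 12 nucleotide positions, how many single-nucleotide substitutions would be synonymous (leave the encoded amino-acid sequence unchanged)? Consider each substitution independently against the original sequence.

Codon 1 (TCG, Ser): 3 synonymous substitutions.
Codon 2 (ATG, Met): 0 synonymous substitutions.
Codon 3 (GCA, Ala): 3 synonymous substitutions.
Codon 4 (CCC, Pro): 3 synonymous substitutions.
Total: 3 + 0 + 3 + 3 = 9.

9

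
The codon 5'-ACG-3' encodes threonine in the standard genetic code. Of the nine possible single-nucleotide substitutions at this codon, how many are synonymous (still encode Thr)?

Position 1: none → 0 synonymous.
Position 2: none → 0 synonymous.
Position 3: ACT, ACC, ACA → 3 synonymous.
Total: 0 + 0 + 3 = 3.

3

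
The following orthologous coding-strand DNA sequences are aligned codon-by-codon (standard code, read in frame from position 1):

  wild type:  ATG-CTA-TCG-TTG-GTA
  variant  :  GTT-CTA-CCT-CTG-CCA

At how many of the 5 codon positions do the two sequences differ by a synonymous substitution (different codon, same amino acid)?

Codon 1: ATG Met / GTT Val — nonsynonymous.
Codon 2: CTA Leu / CTA Leu — identical.
Codon 3: TCG Ser / CCT Pro — nonsynonymous.
Codon 4: TTG Leu / CTG Leu — synonymous.
Codon 5: GTA Val / CCA Pro — nonsynonymous.
Synonymous differences: 1.

1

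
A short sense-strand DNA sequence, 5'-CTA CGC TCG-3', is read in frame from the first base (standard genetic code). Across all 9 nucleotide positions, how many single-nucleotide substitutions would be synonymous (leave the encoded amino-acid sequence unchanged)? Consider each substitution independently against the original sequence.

Codon 1 (CTA, Leu): 4 synonymous substitutions.
Codon 2 (CGC, Arg): 3 synonymous substitutions.
Codon 3 (TCG, Ser): 3 synonymous substitutions.
Total: 4 + 3 + 3 = 10.

10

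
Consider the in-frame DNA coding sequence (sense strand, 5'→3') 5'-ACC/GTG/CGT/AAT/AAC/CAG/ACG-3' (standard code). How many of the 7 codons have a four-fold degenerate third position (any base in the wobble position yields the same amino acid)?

4

Codon 1 ACC (Thr): third position 4-fold.
Codon 2 GTG (Val): third position 4-fold.
Codon 3 CGT (Arg): third position 4-fold.
Codon 4 AAT (Asn): third position 2-fold.
Codon 5 AAC (Asn): third position 2-fold.
Codon 6 CAG (Gln): third position 2-fold.
Codon 7 ACG (Thr): third position 4-fold.
Four-fold degenerate third positions: 4.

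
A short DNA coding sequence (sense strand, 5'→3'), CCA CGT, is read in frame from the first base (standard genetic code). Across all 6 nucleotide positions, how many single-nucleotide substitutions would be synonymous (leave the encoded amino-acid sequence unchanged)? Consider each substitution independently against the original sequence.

6

Codon 1 (CCA, Pro): 3 synonymous substitutions.
Codon 2 (CGT, Arg): 3 synonymous substitutions.
Total: 3 + 3 = 6.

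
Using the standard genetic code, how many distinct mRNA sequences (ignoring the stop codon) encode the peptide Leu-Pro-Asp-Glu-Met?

Leu: 6 codons.
Pro: 4 codons.
Asp: 2 codons.
Glu: 2 codons.
Met: 1 codon.
6 × 4 × 2 × 2 × 1 = 96.

96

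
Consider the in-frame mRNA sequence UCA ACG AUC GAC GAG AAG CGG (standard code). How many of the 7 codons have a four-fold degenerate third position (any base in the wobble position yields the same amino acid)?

Codon 1 UCA (Ser): third position 4-fold.
Codon 2 ACG (Thr): third position 4-fold.
Codon 3 AUC (Ile): third position 3-fold.
Codon 4 GAC (Asp): third position 2-fold.
Codon 5 GAG (Glu): third position 2-fold.
Codon 6 AAG (Lys): third position 2-fold.
Codon 7 CGG (Arg): third position 4-fold.
Four-fold degenerate third positions: 3.

3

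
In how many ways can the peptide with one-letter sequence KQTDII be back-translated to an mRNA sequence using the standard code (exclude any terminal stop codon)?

Lys: 2 codons.
Gln: 2 codons.
Thr: 4 codons.
Asp: 2 codons.
Ile: 3 codons.
Ile: 3 codons.
2 × 2 × 4 × 2 × 3 × 3 = 288.

288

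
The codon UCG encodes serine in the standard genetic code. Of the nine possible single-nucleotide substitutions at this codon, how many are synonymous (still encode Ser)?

Position 1: none → 0 synonymous.
Position 2: none → 0 synonymous.
Position 3: UCU, UCC, UCA → 3 synonymous.
Total: 0 + 0 + 3 = 3.

3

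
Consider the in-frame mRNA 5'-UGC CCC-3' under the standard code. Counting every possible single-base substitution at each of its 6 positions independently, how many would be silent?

4

Codon 1 (UGC, Cys): 1 synonymous substitution.
Codon 2 (CCC, Pro): 3 synonymous substitutions.
Total: 1 + 3 = 4.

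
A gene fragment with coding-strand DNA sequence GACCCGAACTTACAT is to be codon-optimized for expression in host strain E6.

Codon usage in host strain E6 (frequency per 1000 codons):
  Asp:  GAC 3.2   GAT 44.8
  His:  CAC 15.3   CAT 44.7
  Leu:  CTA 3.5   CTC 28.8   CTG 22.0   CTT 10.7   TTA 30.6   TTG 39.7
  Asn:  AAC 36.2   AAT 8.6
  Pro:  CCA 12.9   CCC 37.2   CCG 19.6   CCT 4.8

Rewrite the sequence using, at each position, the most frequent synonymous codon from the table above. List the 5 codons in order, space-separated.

Codon 1 (Asp): best is GAT at 44.8.
Codon 2 (Pro): best is CCC at 37.2.
Codon 3 (Asn): best is AAC at 36.2.
Codon 4 (Leu): best is TTG at 39.7.
Codon 5 (His): best is CAT at 44.7.

GAT CCC AAC TTG CAT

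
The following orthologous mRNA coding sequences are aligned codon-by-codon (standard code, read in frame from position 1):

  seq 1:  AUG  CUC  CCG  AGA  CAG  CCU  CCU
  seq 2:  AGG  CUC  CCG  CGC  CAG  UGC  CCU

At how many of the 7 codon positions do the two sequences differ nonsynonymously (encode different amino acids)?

2

Codon 1: AUG Met / AGG Arg — nonsynonymous.
Codon 2: CUC Leu / CUC Leu — identical.
Codon 3: CCG Pro / CCG Pro — identical.
Codon 4: AGA Arg / CGC Arg — synonymous.
Codon 5: CAG Gln / CAG Gln — identical.
Codon 6: CCU Pro / UGC Cys — nonsynonymous.
Codon 7: CCU Pro / CCU Pro — identical.
Nonsynonymous differences: 2.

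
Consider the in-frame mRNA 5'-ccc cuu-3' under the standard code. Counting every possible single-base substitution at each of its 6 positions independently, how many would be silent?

Codon 1 (CCC, Pro): 3 synonymous substitutions.
Codon 2 (CUU, Leu): 3 synonymous substitutions.
Total: 3 + 3 = 6.

6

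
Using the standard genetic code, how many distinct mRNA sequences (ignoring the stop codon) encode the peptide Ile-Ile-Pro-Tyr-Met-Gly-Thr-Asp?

Ile: 3 codons.
Ile: 3 codons.
Pro: 4 codons.
Tyr: 2 codons.
Met: 1 codon.
Gly: 4 codons.
Thr: 4 codons.
Asp: 2 codons.
3 × 3 × 4 × 2 × 1 × 4 × 4 × 2 = 2304.

2304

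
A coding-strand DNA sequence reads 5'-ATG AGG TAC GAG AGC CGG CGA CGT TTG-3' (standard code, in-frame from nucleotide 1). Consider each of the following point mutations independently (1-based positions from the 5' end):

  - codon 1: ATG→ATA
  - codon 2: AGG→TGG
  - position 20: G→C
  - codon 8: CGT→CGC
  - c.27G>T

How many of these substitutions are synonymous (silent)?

1

Codon 1: ATG (Met) → ATA (Ile) — missense.
Codon 2: AGG (Arg) → TGG (Trp) — missense.
Codon 7: CGA (Arg) → CCA (Pro) — missense.
Codon 8: CGT (Arg) → CGC (Arg) — synonymous.
Codon 9: TTG (Leu) → TTT (Phe) — missense.
Synonymous: 1 of 5.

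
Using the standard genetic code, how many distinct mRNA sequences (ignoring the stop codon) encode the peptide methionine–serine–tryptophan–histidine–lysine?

24

Met: 1 codon.
Ser: 6 codons.
Trp: 1 codon.
His: 2 codons.
Lys: 2 codons.
1 × 6 × 1 × 2 × 2 = 24.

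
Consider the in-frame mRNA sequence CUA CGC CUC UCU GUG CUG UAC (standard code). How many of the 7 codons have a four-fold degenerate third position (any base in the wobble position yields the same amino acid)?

Codon 1 CUA (Leu): third position 4-fold.
Codon 2 CGC (Arg): third position 4-fold.
Codon 3 CUC (Leu): third position 4-fold.
Codon 4 UCU (Ser): third position 4-fold.
Codon 5 GUG (Val): third position 4-fold.
Codon 6 CUG (Leu): third position 4-fold.
Codon 7 UAC (Tyr): third position 2-fold.
Four-fold degenerate third positions: 6.

6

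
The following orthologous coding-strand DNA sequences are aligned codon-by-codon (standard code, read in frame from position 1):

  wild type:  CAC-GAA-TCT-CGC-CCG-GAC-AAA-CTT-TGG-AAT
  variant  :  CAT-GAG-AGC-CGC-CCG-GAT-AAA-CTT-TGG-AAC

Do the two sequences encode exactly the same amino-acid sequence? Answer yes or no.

Codon 1: CAC His / CAT His — synonymous.
Codon 2: GAA Glu / GAG Glu — synonymous.
Codon 3: TCT Ser / AGC Ser — synonymous.
Codon 4: CGC Arg / CGC Arg — identical.
Codon 5: CCG Pro / CCG Pro — identical.
Codon 6: GAC Asp / GAT Asp — synonymous.
Codon 7: AAA Lys / AAA Lys — identical.
Codon 8: CTT Leu / CTT Leu — identical.
Codon 9: TGG Trp / TGG Trp — identical.
Codon 10: AAT Asn / AAC Asn — synonymous.
Nonsynonymous differences: 0 → same protein.

yes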